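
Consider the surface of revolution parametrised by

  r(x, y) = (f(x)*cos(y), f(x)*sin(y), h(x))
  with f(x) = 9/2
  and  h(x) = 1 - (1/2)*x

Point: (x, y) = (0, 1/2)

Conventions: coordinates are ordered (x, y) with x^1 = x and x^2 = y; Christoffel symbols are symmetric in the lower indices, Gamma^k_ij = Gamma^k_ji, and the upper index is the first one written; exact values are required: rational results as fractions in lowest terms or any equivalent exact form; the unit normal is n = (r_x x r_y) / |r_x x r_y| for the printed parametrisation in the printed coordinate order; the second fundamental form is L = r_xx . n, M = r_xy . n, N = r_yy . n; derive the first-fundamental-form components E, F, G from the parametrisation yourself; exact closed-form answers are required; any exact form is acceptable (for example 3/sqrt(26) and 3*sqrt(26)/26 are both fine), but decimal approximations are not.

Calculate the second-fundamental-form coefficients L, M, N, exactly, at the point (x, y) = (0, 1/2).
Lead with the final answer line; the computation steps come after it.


Answer: L = 0, M = 0, N = -9/2

f = 9/2, f' = 0, f'' = 0, h' = -1/2, h'' = 0
E = 1/4, F = 0, G = 81/4; answer radicand W^2 = 1/4
unnormalised second-form numerators: l = 0, m = 0, n = -9/4; L = l/sqrt(1/4), and similarly M = m/sqrt(W^2), N = n/sqrt(W^2)


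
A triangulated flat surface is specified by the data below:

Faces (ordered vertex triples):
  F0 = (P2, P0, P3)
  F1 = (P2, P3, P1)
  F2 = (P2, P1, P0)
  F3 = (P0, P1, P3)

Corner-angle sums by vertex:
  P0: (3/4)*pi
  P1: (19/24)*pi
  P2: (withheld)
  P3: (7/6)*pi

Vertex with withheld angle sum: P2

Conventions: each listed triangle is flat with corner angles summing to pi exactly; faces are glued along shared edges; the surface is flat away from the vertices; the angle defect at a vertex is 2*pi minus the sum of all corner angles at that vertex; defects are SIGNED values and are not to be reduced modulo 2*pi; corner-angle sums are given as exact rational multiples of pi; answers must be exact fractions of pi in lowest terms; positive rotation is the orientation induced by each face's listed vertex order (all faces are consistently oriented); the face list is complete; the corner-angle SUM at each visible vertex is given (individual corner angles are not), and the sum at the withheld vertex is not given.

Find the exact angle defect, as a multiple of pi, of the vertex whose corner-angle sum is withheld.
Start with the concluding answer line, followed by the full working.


Answer: defect(P2) = (17/24)*pi

V = 4, E = 6, F = 4; chi = V - E + F = 2
Gauss-Bonnet: total defect = 2*pi*chi = 4*pi; visible defects sum to (79/24)*pi


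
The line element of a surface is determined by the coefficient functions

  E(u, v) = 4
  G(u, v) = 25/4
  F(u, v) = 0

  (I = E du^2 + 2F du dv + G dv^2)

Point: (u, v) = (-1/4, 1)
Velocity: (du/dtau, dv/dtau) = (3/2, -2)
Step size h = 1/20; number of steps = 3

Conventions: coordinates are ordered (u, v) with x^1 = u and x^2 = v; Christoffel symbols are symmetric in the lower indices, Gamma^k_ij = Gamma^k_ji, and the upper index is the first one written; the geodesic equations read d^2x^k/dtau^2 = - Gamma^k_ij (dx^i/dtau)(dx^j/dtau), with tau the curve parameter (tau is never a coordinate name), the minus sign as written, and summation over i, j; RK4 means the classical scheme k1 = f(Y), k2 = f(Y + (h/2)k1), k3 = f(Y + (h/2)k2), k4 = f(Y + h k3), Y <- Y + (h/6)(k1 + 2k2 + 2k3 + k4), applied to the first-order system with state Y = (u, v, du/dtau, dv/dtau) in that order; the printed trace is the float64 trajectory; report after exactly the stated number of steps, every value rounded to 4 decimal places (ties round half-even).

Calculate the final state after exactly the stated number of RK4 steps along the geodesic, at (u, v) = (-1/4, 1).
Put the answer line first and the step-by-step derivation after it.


Answer: u = -0.0250, v = 0.7000, du/dtau = 1.5000, dv/dtau = -2.0000

f(Y) = (du/dtau, dv/dtau, -Gamma^u_ij Y'^i Y'^j, -Gamma^v_ij Y'^i Y'^j) with the Gammas evaluated at the stage position; h = 0.050000; intermediate values shown to 6 dp
step 0: u = -0.2500, v = 1.0000, du/dtau = 1.5000, dv/dtau = -2.0000
step 1:
  k1: at (u, v) = (-0.250000, 1.000000), (du/dtau, dv/dtau) = (1.500000, -2.000000); Gamma_uuu = 0.000000, Gamma_uuv = 0.000000, Gamma_uvv = 0.000000, Gamma_vuu = 0.000000, Gamma_vuv = 0.000000, Gamma_vvv = 0.000000; k1 = (1.500000, -2.000000, 0.000000, 0.000000)
  k2: at (u, v) = (-0.212500, 0.950000), (du/dtau, dv/dtau) = (1.500000, -2.000000); Gamma_uuu = 0.000000, Gamma_uuv = 0.000000, Gamma_uvv = 0.000000, Gamma_vuu = 0.000000, Gamma_vuv = 0.000000, Gamma_vvv = 0.000000; k2 = (1.500000, -2.000000, 0.000000, 0.000000)
  k3: at (u, v) = (-0.212500, 0.950000), (du/dtau, dv/dtau) = (1.500000, -2.000000); Gamma_uuu = 0.000000, Gamma_uuv = 0.000000, Gamma_uvv = 0.000000, Gamma_vuu = 0.000000, Gamma_vuv = 0.000000, Gamma_vvv = 0.000000; k3 = (1.500000, -2.000000, 0.000000, 0.000000)
  k4: at (u, v) = (-0.175000, 0.900000), (du/dtau, dv/dtau) = (1.500000, -2.000000); Gamma_uuu = 0.000000, Gamma_uuv = 0.000000, Gamma_uvv = 0.000000, Gamma_vuu = 0.000000, Gamma_vuv = 0.000000, Gamma_vvv = 0.000000; k4 = (1.500000, -2.000000, 0.000000, 0.000000)
  Y <- Y + (h/6)(k1 + 2k2 + 2k3 + k4): u = -0.1750, v = 0.9000, du/dtau = 1.5000, dv/dtau = -2.0000
step 2:
  k1: at (u, v) = (-0.175000, 0.900000), (du/dtau, dv/dtau) = (1.500000, -2.000000); Gamma_uuu = 0.000000, Gamma_uuv = 0.000000, Gamma_uvv = 0.000000, Gamma_vuu = 0.000000, Gamma_vuv = 0.000000, Gamma_vvv = 0.000000; k1 = (1.500000, -2.000000, 0.000000, 0.000000)
  k2: at (u, v) = (-0.137500, 0.850000), (du/dtau, dv/dtau) = (1.500000, -2.000000); Gamma_uuu = 0.000000, Gamma_uuv = 0.000000, Gamma_uvv = 0.000000, Gamma_vuu = 0.000000, Gamma_vuv = 0.000000, Gamma_vvv = 0.000000; k2 = (1.500000, -2.000000, 0.000000, 0.000000)
  k3: at (u, v) = (-0.137500, 0.850000), (du/dtau, dv/dtau) = (1.500000, -2.000000); Gamma_uuu = 0.000000, Gamma_uuv = 0.000000, Gamma_uvv = 0.000000, Gamma_vuu = 0.000000, Gamma_vuv = 0.000000, Gamma_vvv = 0.000000; k3 = (1.500000, -2.000000, 0.000000, 0.000000)
  k4: at (u, v) = (-0.100000, 0.800000), (du/dtau, dv/dtau) = (1.500000, -2.000000); Gamma_uuu = 0.000000, Gamma_uuv = 0.000000, Gamma_uvv = 0.000000, Gamma_vuu = 0.000000, Gamma_vuv = 0.000000, Gamma_vvv = 0.000000; k4 = (1.500000, -2.000000, 0.000000, 0.000000)
  Y <- Y + (h/6)(k1 + 2k2 + 2k3 + k4): u = -0.1000, v = 0.8000, du/dtau = 1.5000, dv/dtau = -2.0000
step 3:
  k1: at (u, v) = (-0.100000, 0.800000), (du/dtau, dv/dtau) = (1.500000, -2.000000); Gamma_uuu = 0.000000, Gamma_uuv = 0.000000, Gamma_uvv = 0.000000, Gamma_vuu = 0.000000, Gamma_vuv = 0.000000, Gamma_vvv = 0.000000; k1 = (1.500000, -2.000000, 0.000000, 0.000000)
  k2: at (u, v) = (-0.062500, 0.750000), (du/dtau, dv/dtau) = (1.500000, -2.000000); Gamma_uuu = 0.000000, Gamma_uuv = 0.000000, Gamma_uvv = 0.000000, Gamma_vuu = 0.000000, Gamma_vuv = 0.000000, Gamma_vvv = 0.000000; k2 = (1.500000, -2.000000, 0.000000, 0.000000)
  k3: at (u, v) = (-0.062500, 0.750000), (du/dtau, dv/dtau) = (1.500000, -2.000000); Gamma_uuu = 0.000000, Gamma_uuv = 0.000000, Gamma_uvv = 0.000000, Gamma_vuu = 0.000000, Gamma_vuv = 0.000000, Gamma_vvv = 0.000000; k3 = (1.500000, -2.000000, 0.000000, 0.000000)
  k4: at (u, v) = (-0.025000, 0.700000), (du/dtau, dv/dtau) = (1.500000, -2.000000); Gamma_uuu = 0.000000, Gamma_uuv = 0.000000, Gamma_uvv = 0.000000, Gamma_vuu = 0.000000, Gamma_vuv = 0.000000, Gamma_vvv = 0.000000; k4 = (1.500000, -2.000000, 0.000000, 0.000000)
  Y <- Y + (h/6)(k1 + 2k2 + 2k3 + k4): u = -0.0250, v = 0.7000, du/dtau = 1.5000, dv/dtau = -2.0000


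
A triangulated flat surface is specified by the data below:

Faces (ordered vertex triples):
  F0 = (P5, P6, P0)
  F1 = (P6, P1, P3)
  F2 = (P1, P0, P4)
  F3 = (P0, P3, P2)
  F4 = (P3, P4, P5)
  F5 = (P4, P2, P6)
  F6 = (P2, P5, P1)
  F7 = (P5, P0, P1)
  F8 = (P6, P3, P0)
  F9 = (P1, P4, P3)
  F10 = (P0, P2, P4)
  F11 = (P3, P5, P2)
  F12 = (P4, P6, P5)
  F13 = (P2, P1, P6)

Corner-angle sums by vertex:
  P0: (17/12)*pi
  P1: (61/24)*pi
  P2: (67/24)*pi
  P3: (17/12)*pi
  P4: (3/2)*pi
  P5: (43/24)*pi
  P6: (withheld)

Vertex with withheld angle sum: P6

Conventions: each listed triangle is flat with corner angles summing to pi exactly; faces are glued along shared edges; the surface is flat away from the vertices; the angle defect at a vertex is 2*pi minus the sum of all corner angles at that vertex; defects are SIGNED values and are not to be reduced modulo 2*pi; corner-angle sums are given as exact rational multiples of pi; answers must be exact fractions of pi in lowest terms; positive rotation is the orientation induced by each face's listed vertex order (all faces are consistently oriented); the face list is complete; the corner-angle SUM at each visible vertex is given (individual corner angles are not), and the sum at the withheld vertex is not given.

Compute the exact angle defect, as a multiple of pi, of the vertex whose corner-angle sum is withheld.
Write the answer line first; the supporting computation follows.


Answer: defect(P6) = (-13/24)*pi

V = 7, E = 21, F = 14; chi = V - E + F = 0
Gauss-Bonnet: total defect = 2*pi*chi = 0; visible defects sum to (13/24)*pi


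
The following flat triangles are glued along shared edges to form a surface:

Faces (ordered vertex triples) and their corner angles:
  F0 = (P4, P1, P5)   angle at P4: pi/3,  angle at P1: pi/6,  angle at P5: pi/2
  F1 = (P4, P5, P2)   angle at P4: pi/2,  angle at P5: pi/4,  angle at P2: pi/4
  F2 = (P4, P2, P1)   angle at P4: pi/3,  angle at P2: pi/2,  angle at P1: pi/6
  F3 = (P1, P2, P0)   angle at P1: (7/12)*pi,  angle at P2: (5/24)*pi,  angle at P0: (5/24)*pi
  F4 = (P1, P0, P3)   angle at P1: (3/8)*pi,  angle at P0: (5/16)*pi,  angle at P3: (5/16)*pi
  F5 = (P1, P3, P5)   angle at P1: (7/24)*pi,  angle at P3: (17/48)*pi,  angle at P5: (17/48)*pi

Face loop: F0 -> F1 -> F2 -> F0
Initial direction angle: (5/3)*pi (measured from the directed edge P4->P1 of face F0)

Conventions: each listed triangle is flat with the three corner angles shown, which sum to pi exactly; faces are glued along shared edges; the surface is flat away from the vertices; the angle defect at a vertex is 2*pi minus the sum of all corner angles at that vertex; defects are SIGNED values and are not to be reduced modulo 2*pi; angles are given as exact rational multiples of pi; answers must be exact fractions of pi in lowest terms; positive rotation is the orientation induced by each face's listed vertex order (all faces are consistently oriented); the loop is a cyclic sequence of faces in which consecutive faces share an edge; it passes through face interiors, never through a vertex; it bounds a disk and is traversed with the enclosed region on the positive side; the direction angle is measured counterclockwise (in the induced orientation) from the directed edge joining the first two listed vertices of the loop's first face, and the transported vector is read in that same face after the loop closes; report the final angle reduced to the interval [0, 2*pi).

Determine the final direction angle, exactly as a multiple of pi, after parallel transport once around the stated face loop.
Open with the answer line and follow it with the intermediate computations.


Answer: final direction angle = pi/2

enclosed vertex P4: corner angles sum to (7/6)*pi, defect = 2*pi - (7/6)*pi = (5/6)*pi
by Gauss-Bonnet the loop rotates the vector by the enclosed defect sum (positive orientation, mod 2*pi)
final angle = (5/3)*pi + (5/6)*pi = pi/2 (mod 2*pi)


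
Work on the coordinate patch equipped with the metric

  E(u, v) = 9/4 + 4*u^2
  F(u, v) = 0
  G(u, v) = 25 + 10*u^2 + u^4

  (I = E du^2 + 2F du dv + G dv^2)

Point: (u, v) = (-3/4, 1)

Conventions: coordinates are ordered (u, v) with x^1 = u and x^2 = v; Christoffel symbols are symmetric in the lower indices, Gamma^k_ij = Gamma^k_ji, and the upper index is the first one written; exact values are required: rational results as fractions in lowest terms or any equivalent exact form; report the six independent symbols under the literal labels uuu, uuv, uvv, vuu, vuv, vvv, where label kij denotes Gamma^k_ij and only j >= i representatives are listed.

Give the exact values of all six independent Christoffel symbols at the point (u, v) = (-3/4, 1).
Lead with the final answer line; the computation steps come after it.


Answer: Gamma_uuu = -2/3, Gamma_uuv = 0, Gamma_uvv = 89/48, Gamma_vuu = 0, Gamma_vuv = -24/89, Gamma_vvv = 0

E = 9/2, F = 0, G = 7921/256 at the point
E_u = -6, E_v = 0, F_u = 0, F_v = 0, G_u = -267/16, G_v = 0
EG - F^2 = 71289/512;  g^inv = (512/71289) * [[7921/256, 0], [0, 9/2]]
first-kind symbols [ij,l] = (1/2)(d_i g_jl + d_j g_il - d_l g_ij): [uu,u] = E_u/2 = -3, [uu,v] = F_u - E_v/2 = 0, [uv,u] = E_v/2 = 0, [uv,v] = G_u/2 = -267/32, [vv,u] = F_v - G_u/2 = 267/32, [vv,v] = G_v/2 = 0
Gamma^u_ij = (G*[ij,u] - F*[ij,v])/(EG - F^2), Gamma^v_ij = (E*[ij,v] - F*[ij,u])/(EG - F^2)


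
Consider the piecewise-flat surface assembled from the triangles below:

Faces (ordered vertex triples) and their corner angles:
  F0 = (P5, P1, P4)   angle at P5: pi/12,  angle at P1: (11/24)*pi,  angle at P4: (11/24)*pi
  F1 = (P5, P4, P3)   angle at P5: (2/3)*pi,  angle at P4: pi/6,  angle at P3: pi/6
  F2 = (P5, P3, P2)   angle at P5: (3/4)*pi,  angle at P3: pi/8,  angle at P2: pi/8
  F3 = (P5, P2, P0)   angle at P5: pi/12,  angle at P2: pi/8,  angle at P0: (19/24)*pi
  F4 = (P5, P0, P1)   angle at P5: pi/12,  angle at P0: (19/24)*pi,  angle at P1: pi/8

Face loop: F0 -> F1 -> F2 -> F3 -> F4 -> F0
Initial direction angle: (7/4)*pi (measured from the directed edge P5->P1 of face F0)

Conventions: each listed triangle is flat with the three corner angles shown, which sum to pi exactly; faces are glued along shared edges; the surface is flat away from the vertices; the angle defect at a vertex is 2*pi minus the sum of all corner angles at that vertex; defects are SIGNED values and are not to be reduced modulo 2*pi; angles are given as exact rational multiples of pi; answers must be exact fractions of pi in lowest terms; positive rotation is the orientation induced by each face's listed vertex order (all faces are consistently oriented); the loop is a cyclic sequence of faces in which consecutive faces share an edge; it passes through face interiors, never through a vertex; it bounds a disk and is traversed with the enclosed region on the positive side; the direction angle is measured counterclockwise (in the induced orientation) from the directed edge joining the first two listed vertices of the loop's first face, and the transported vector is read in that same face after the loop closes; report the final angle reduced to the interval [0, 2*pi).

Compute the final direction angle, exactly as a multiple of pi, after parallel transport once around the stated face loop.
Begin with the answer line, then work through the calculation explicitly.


Answer: final direction angle = pi/12

enclosed vertex P5: corner angles sum to (5/3)*pi, defect = 2*pi - (5/3)*pi = pi/3
holonomy = initial angle + sum of enclosed defects (mod 2*pi), positive in the induced orientation
final angle = (7/4)*pi + pi/3 = pi/12 (mod 2*pi)


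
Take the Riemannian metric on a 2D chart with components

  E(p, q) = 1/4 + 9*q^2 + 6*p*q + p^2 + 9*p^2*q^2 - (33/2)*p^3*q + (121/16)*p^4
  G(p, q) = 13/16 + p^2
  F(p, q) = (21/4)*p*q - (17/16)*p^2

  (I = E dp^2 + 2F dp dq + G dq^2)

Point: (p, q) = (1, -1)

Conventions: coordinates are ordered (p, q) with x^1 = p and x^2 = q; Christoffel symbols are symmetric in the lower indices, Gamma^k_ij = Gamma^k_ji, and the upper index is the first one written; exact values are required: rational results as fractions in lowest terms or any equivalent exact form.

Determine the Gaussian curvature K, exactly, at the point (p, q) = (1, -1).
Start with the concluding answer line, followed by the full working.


Answer: K = -456112/790321

E = 597/16, F = -101/16, G = 29/16, EG - F^2 = 889/32 at the point
E_p = 375/4, E_q = -93/2, F_p = -59/8, F_q = 21/4, G_p = 2, G_q = 0
E_qq = 36, F_pq = 21/4, G_pp = 2
Brioschi: K = (det M1 - det M2) / (EG - F^2)^2 with the standard first/second-derivative matrices M1, M2.
M1 = [[-E_qq/2 + F_pq - G_pp/2, E_p/2, F_p - E_q/2], [F_q - G_p/2, E, F], [G_q/2, F, G]] = [[-55/4, 375/8, 127/8], [17/4, 597/16, -101/16], [0, -101/16, 29/16]]; det M1 = -299257/256
M2 = [[0, E_q/2, G_p/2], [E_q/2, E, F], [G_p/2, F, G]] = [[0, -93/4, 1], [-93/4, 597/16, -101/16], [1, -101/16, 29/16]]; det M2 = -185229/256
det M1 - det M2 = -28507/64; K = -28507/64 / (889/32)^2 = -456112/790321


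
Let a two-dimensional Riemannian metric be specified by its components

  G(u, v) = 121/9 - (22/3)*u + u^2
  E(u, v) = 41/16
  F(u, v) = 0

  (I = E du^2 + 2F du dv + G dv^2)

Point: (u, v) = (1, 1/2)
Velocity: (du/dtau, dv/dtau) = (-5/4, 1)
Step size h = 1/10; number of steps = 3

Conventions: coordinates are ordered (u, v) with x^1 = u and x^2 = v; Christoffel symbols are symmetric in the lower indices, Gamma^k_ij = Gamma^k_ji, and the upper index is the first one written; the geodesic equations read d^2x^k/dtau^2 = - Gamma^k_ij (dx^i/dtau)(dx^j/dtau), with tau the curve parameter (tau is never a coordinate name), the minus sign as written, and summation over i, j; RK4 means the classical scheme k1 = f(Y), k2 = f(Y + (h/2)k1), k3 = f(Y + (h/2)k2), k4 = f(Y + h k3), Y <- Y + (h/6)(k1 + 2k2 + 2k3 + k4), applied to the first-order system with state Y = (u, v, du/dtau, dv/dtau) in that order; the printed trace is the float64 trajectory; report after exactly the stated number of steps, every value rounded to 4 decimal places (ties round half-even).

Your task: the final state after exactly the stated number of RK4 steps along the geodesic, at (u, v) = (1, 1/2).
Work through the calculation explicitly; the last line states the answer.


f(Y) = (du/dtau, dv/dtau, -Gamma^u_ij Y'^i Y'^j, -Gamma^v_ij Y'^i Y'^j) with the Gammas evaluated at the stage position; h = 0.100000; intermediate values shown to 6 dp
step 0: u = 1.0000, v = 0.5000, du/dtau = -1.2500, dv/dtau = 1.0000
step 1:
  k1: at (u, v) = (1.000000, 0.500000), (du/dtau, dv/dtau) = (-1.250000, 1.000000); Gamma_uuu = 0.000000, Gamma_uuv = 0.000000, Gamma_uvv = 1.040650, Gamma_vuu = 0.000000, Gamma_vuv = -0.375000, Gamma_vvv = 0.000000; k1 = (-1.250000, 1.000000, -1.040650, -0.937500)
  k2: at (u, v) = (0.937500, 0.550000), (du/dtau, dv/dtau) = (-1.302033, 0.953125); Gamma_uuu = 0.000000, Gamma_uuv = 0.000000, Gamma_uvv = 1.065041, Gamma_vuu = 0.000000, Gamma_vuv = -0.366412, Gamma_vvv = 0.000000; k2 = (-1.302033, 0.953125, -0.967533, -0.909435)
  k3: at (u, v) = (0.934898, 0.547656), (du/dtau, dv/dtau) = (-1.298377, 0.954528); Gamma_uuu = 0.000000, Gamma_uuv = 0.000000, Gamma_uvv = 1.066056, Gamma_vuu = 0.000000, Gamma_vuv = -0.366063, Gamma_vvv = 0.000000; k3 = (-1.298377, 0.954528, -0.971309, -0.907352)
  k4: at (u, v) = (0.870162, 0.595453), (du/dtau, dv/dtau) = (-1.347131, 0.909265); Gamma_uuu = 0.000000, Gamma_uuv = 0.000000, Gamma_uvv = 1.091319, Gamma_vuu = 0.000000, Gamma_vuv = -0.357589, Gamma_vvv = 0.000000; k4 = (-1.347131, 0.909265, -0.902261, -0.876021)
  Y <- Y + (h/6)(k1 + 2k2 + 2k3 + k4): u = 0.8700, v = 0.5954, du/dtau = -1.3470, dv/dtau = 0.9092
step 2:
  k1: at (u, v) = (0.870034, 0.595410), (du/dtau, dv/dtau) = (-1.347010, 0.909215); Gamma_uuu = 0.000000, Gamma_uuv = 0.000000, Gamma_uvv = 1.091369, Gamma_vuu = 0.000000, Gamma_vuv = -0.357573, Gamma_vvv = 0.000000; k1 = (-1.347010, 0.909215, -0.902204, -0.875855)
  k2: at (u, v) = (0.802684, 0.640870), (du/dtau, dv/dtau) = (-1.392120, 0.865422); Gamma_uuu = 0.000000, Gamma_uuv = 0.000000, Gamma_uvv = 1.117652, Gamma_vuu = 0.000000, Gamma_vuv = -0.349164, Gamma_vvv = 0.000000; k2 = (-1.392120, 0.865422, -0.837072, -0.841326)
  k3: at (u, v) = (0.800428, 0.638681), (du/dtau, dv/dtau) = (-1.388864, 0.867149); Gamma_uuu = 0.000000, Gamma_uuv = 0.000000, Gamma_uvv = 1.118532, Gamma_vuu = 0.000000, Gamma_vuv = -0.348889, Gamma_vvv = 0.000000; k3 = (-1.388864, 0.867149, -0.841077, -0.840371)
  k4: at (u, v) = (0.731148, 0.682124), (du/dtau, dv/dtau) = (-1.431118, 0.825178); Gamma_uuu = 0.000000, Gamma_uuv = 0.000000, Gamma_uvv = 1.145568, Gamma_vuu = 0.000000, Gamma_vuv = -0.340655, Gamma_vvv = 0.000000; k4 = (-1.431118, 0.825178, -0.780039, -0.804578)
  Y <- Y + (h/6)(k1 + 2k2 + 2k3 + k4): u = 0.7310, v = 0.6821, du/dtau = -1.4310, dv/dtau = 0.8252
step 3:
  k1: at (u, v) = (0.731033, 0.682068), (du/dtau, dv/dtau) = (-1.430986, 0.825151); Gamma_uuu = 0.000000, Gamma_uuv = 0.000000, Gamma_uvv = 1.145613, Gamma_vuu = 0.000000, Gamma_vuv = -0.340642, Gamma_vvv = 0.000000; k1 = (-1.430986, 0.825151, -0.780019, -0.804446)
  k2: at (u, v) = (0.659483, 0.723326), (du/dtau, dv/dtau) = (-1.469987, 0.784929); Gamma_uuu = 0.000000, Gamma_uuv = 0.000000, Gamma_uvv = 1.173535, Gamma_vuu = 0.000000, Gamma_vuv = -0.332537, Gamma_vvv = 0.000000; k2 = (-1.469987, 0.784929, -0.723031, -0.767386)
  k3: at (u, v) = (0.657533, 0.721315), (du/dtau, dv/dtau) = (-1.467137, 0.786782); Gamma_uuu = 0.000000, Gamma_uuv = 0.000000, Gamma_uvv = 1.174296, Gamma_vuu = 0.000000, Gamma_vuv = -0.332322, Gamma_vvv = 0.000000; k3 = (-1.467137, 0.786782, -0.726920, -0.767209)
  k4: at (u, v) = (0.584319, 0.760747), (du/dtau, dv/dtau) = (-1.503678, 0.748430); Gamma_uuu = 0.000000, Gamma_uuv = 0.000000, Gamma_uvv = 1.202867, Gamma_vuu = 0.000000, Gamma_vuv = -0.324428, Gamma_vvv = 0.000000; k4 = (-1.503678, 0.748430, -0.673784, -0.730221)
  Y <- Y + (h/6)(k1 + 2k2 + 2k3 + k4): u = 0.5842, v = 0.7607, du/dtau = -1.5035, dv/dtau = 0.7484

Answer: u = 0.5842, v = 0.7607, du/dtau = -1.5035, dv/dtau = 0.7484


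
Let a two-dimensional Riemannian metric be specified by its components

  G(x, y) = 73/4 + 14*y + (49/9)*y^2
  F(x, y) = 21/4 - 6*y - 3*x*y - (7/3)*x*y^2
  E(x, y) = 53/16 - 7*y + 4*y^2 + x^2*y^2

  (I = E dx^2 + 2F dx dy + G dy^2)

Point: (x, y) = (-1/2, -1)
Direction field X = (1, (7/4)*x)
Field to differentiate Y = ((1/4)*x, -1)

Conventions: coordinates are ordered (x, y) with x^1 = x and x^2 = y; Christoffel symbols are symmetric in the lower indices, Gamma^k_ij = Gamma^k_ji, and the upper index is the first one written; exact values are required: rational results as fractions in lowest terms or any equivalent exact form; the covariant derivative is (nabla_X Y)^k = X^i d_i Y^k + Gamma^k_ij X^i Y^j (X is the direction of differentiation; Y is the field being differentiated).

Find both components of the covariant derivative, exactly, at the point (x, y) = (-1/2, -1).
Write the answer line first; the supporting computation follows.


Answer: (nabla_X Y)^x = 322997/608304, (nabla_X Y)^y = -57693/202768

E = 233/16, F = 131/12, G = 349/36 at the point
E_x = -1, E_y = -31/2, F_x = 2/3, F_y = -41/6, G_x = 0, G_y = 28/9
EG - F^2 = 12673/576;  g^inv = (576/12673) * [[349/36, -131/12], [-131/12, 233/16]]
first-kind symbols [ij,l] = (1/2)(d_i g_jl + d_j g_il - d_l g_ij): [xx,x] = E_x/2 = -1/2, [xx,y] = F_x - E_y/2 = 101/12, [xy,x] = E_y/2 = -31/4, [xy,y] = G_x/2 = 0, [yy,x] = F_y - G_x/2 = -41/6, [yy,y] = G_y/2 = 14/9
Gamma^x_ij = (G*[ij,x] - F*[ij,y])/(EG - F^2), Gamma^y_ij = (E*[ij,y] - F*[ij,x])/(EG - F^2)
Gamma_xxx = -55716/12673, Gamma_xxy = -43276/12673, Gamma_xyy = -143816/38019, Gamma_yxx = 73743/12673, Gamma_yxy = 48732/12673, Gamma_yyy = 56016/12673
X = (1, -7/8), Y = (-1/8, -1) at the point


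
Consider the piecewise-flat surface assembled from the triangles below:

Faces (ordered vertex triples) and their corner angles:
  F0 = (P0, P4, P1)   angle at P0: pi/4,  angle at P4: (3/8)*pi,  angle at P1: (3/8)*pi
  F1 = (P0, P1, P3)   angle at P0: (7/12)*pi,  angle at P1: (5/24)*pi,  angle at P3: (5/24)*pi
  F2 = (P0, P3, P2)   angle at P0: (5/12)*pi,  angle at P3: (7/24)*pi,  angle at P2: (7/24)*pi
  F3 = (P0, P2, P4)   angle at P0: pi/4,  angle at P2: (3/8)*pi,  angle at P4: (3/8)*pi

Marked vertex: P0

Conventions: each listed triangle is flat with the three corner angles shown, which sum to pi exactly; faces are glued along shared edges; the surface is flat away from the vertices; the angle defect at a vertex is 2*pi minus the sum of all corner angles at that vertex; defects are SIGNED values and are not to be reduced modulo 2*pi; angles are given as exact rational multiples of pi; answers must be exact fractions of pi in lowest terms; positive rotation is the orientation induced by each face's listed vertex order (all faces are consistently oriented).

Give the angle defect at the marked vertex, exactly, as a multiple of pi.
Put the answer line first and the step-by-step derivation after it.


Answer: defect(P0) = pi/2

Sum of corner angles at P0: (3/2)*pi
defect = 2*pi - (3/2)*pi


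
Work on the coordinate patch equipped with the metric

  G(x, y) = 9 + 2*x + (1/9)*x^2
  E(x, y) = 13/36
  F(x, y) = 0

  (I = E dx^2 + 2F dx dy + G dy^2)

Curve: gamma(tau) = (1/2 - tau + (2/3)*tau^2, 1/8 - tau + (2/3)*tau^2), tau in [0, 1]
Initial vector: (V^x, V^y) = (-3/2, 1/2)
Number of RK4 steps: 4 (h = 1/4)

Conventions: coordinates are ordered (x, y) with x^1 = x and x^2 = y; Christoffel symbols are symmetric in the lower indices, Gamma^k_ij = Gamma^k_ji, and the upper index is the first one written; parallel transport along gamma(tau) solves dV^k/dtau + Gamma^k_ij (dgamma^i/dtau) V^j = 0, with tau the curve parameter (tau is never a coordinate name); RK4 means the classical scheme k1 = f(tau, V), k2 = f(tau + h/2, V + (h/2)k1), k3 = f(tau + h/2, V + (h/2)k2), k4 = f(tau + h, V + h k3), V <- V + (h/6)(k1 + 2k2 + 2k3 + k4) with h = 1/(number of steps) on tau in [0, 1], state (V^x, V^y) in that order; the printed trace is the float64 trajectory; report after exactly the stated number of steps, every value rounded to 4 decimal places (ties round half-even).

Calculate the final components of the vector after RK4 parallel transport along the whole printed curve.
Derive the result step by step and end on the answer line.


gamma'(tau) = (-1 + (4/3)*tau, -1 + (4/3)*tau); f(tau, V)^k = -Gamma^k_ij(gamma(tau)) gamma'^i(tau) V^j; h = 1/4; intermediate values shown to 6 dp
curve data and Christoffel symbols at the stage parameters:
  tau = 0.000000: gamma = (0.500000, 0.125000), gamma' = (-1.000000, -1.000000); Gamma_xxx = 0.000000, Gamma_xxy = 0.000000, Gamma_xyy = -2.923077, Gamma_yxx = 0.000000, Gamma_yxy = 0.105263, Gamma_yyy = 0.000000
  tau = 0.125000: gamma = (0.385417, 0.010417), gamma' = (-0.833333, -0.833333); Gamma_xxx = 0.000000, Gamma_xxy = 0.000000, Gamma_xyy = -2.887821, Gamma_yxx = 0.000000, Gamma_yxy = 0.106548, Gamma_yyy = 0.000000
  tau = 0.250000: gamma = (0.291667, -0.083333), gamma' = (-0.666667, -0.666667); Gamma_xxx = 0.000000, Gamma_xxy = 0.000000, Gamma_xyy = -2.858974, Gamma_yxx = 0.000000, Gamma_yxy = 0.107623, Gamma_yyy = 0.000000
  tau = 0.375000: gamma = (0.218750, -0.156250), gamma' = (-0.500000, -0.500000); Gamma_xxx = 0.000000, Gamma_xxy = 0.000000, Gamma_xyy = -2.836538, Gamma_yxx = 0.000000, Gamma_yxy = 0.108475, Gamma_yyy = 0.000000
  tau = 0.500000: gamma = (0.166667, -0.208333), gamma' = (-0.333333, -0.333333); Gamma_xxx = 0.000000, Gamma_xxy = 0.000000, Gamma_xyy = -2.820513, Gamma_yxx = 0.000000, Gamma_yxy = 0.109091, Gamma_yyy = 0.000000
  tau = 0.625000: gamma = (0.135417, -0.239583), gamma' = (-0.166667, -0.166667); Gamma_xxx = 0.000000, Gamma_xxy = 0.000000, Gamma_xyy = -2.810897, Gamma_yxx = 0.000000, Gamma_yxy = 0.109464, Gamma_yyy = 0.000000
  tau = 0.750000: gamma = (0.125000, -0.250000), gamma' = (0.000000, 0.000000); Gamma_xxx = 0.000000, Gamma_xxy = 0.000000, Gamma_xyy = -2.807692, Gamma_yxx = 0.000000, Gamma_yxy = 0.109589, Gamma_yyy = 0.000000
  tau = 0.875000: gamma = (0.135417, -0.239583), gamma' = (0.166667, 0.166667); Gamma_xxx = 0.000000, Gamma_xxy = 0.000000, Gamma_xyy = -2.810897, Gamma_yxx = 0.000000, Gamma_yxy = 0.109464, Gamma_yyy = 0.000000
  tau = 1.000000: gamma = (0.166667, -0.208333), gamma' = (0.333333, 0.333333); Gamma_xxx = 0.000000, Gamma_xxy = 0.000000, Gamma_xyy = -2.820513, Gamma_yxx = 0.000000, Gamma_yxy = 0.109091, Gamma_yyy = 0.000000
step 0: V^x = -1.5000, V^y = 0.5000
step 1: k1 = (-1.461538, -0.105263), k2 = (-1.171594, -0.106180), k3 = (-1.171318, -0.102972), k4 = (-0.903926, -0.094606); V <- V + (h/6)(k1 + 2k2 + 2k3 + k4): V^x = -1.7938, V^y = 0.4742
step 2: k1 = (-0.903899, -0.094677), k2 = (-0.655819, -0.078339), k3 = (-0.658716, -0.076547), k4 = (-0.427878, -0.054668); V <- V + (h/6)(k1 + 2k2 + 2k3 + k4): V^x = -1.9588, V^y = 0.4551
step 3: k1 = (-0.427884, -0.054681), k2 = (-0.210010, -0.028534), k3 = (-0.211542, -0.027978), k4 = (0.000000, 0.000000); V <- V + (h/6)(k1 + 2k2 + 2k3 + k4): V^x = -2.0118, V^y = 0.4481
step 4: k1 = (0.000000, 0.000000), k2 = (0.209939, 0.028528), k3 = (0.211610, 0.027984), k4 = (0.427892, 0.054683); V <- V + (h/6)(k1 + 2k2 + 2k3 + k4): V^x = -1.9588, V^y = 0.4551

Answer: V^x = -1.9588, V^y = 0.4551


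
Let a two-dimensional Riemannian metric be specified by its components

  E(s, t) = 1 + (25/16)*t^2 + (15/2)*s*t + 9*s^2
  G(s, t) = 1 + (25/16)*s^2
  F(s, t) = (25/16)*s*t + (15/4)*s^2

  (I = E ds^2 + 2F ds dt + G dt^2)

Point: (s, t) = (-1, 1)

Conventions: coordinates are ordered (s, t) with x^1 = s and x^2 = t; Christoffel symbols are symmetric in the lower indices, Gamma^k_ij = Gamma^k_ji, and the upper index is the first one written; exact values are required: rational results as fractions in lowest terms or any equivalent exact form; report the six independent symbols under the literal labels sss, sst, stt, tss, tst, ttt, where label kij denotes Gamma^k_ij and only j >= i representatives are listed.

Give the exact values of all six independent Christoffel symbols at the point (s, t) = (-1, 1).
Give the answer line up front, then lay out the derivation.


Answer: Gamma_sss = -14/15, Gamma_sst = -7/18, Gamma_stt = 0, Gamma_tss = -2/3, Gamma_tst = -5/18, Gamma_ttt = 0

E = 65/16, F = 35/16, G = 41/16 at the point
E_s = -21/2, E_t = -35/8, F_s = -95/16, F_t = -25/16, G_s = -25/8, G_t = 0
EG - F^2 = 45/8;  g^inv = (8/45) * [[41/16, -35/16], [-35/16, 65/16]]
first-kind symbols [ij,l] = (1/2)(d_i g_jl + d_j g_il - d_l g_ij): [ss,s] = E_s/2 = -21/4, [ss,t] = F_s - E_t/2 = -15/4, [st,s] = E_t/2 = -35/16, [st,t] = G_s/2 = -25/16, [tt,s] = F_t - G_s/2 = 0, [tt,t] = G_t/2 = 0
Gamma^s_ij = (G*[ij,s] - F*[ij,t])/(EG - F^2), Gamma^t_ij = (E*[ij,t] - F*[ij,s])/(EG - F^2)


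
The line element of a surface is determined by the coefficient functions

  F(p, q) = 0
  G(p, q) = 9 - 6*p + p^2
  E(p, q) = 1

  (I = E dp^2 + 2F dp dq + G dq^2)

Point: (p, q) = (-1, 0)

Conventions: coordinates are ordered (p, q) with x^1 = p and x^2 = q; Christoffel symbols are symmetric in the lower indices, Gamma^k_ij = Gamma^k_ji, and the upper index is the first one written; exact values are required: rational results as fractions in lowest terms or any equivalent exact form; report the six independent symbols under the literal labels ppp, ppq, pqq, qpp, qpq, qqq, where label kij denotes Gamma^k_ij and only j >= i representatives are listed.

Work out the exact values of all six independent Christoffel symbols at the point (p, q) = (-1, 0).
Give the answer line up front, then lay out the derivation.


Answer: Gamma_ppp = 0, Gamma_ppq = 0, Gamma_pqq = 4, Gamma_qpp = 0, Gamma_qpq = -1/4, Gamma_qqq = 0

E = 1, F = 0, G = 16 at the point
E_p = 0, E_q = 0, F_p = 0, F_q = 0, G_p = -8, G_q = 0
EG - F^2 = 16;  g^inv = (1/16) * [[16, 0], [0, 1]]
first-kind symbols [ij,l] = (1/2)(d_i g_jl + d_j g_il - d_l g_ij): [pp,p] = E_p/2 = 0, [pp,q] = F_p - E_q/2 = 0, [pq,p] = E_q/2 = 0, [pq,q] = G_p/2 = -4, [qq,p] = F_q - G_p/2 = 4, [qq,q] = G_q/2 = 0
Gamma^p_ij = (G*[ij,p] - F*[ij,q])/(EG - F^2), Gamma^q_ij = (E*[ij,q] - F*[ij,p])/(EG - F^2)


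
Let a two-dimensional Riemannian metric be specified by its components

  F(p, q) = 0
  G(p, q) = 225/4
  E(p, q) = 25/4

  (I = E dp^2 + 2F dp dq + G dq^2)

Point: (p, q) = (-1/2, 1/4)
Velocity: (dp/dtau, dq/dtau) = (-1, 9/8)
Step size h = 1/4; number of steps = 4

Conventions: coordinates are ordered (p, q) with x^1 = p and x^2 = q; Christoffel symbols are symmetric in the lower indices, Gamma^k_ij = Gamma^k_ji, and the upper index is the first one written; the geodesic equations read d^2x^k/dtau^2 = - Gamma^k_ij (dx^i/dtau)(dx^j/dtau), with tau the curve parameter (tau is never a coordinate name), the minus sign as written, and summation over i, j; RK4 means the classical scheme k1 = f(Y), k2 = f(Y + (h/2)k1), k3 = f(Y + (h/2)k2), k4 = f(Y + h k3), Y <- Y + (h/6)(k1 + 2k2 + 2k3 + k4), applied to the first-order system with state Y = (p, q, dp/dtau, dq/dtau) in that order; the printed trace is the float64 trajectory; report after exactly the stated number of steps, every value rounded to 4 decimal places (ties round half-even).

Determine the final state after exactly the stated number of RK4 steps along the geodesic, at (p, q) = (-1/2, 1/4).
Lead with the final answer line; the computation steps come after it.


Answer: p = -1.5000, q = 1.3750, dp/dtau = -1.0000, dq/dtau = 1.1250

f(Y) = (dp/dtau, dq/dtau, -Gamma^p_ij Y'^i Y'^j, -Gamma^q_ij Y'^i Y'^j) with the Gammas evaluated at the stage position; h = 0.250000; intermediate values shown to 6 dp
step 0: p = -0.5000, q = 0.2500, dp/dtau = -1.0000, dq/dtau = 1.1250
step 1:
  k1: at (p, q) = (-0.500000, 0.250000), (dp/dtau, dq/dtau) = (-1.000000, 1.125000); Gamma_ppp = 0.000000, Gamma_ppq = 0.000000, Gamma_pqq = 0.000000, Gamma_qpp = 0.000000, Gamma_qpq = 0.000000, Gamma_qqq = 0.000000; k1 = (-1.000000, 1.125000, 0.000000, 0.000000)
  k2: at (p, q) = (-0.625000, 0.390625), (dp/dtau, dq/dtau) = (-1.000000, 1.125000); Gamma_ppp = 0.000000, Gamma_ppq = 0.000000, Gamma_pqq = 0.000000, Gamma_qpp = 0.000000, Gamma_qpq = 0.000000, Gamma_qqq = 0.000000; k2 = (-1.000000, 1.125000, 0.000000, 0.000000)
  k3: at (p, q) = (-0.625000, 0.390625), (dp/dtau, dq/dtau) = (-1.000000, 1.125000); Gamma_ppp = 0.000000, Gamma_ppq = 0.000000, Gamma_pqq = 0.000000, Gamma_qpp = 0.000000, Gamma_qpq = 0.000000, Gamma_qqq = 0.000000; k3 = (-1.000000, 1.125000, 0.000000, 0.000000)
  k4: at (p, q) = (-0.750000, 0.531250), (dp/dtau, dq/dtau) = (-1.000000, 1.125000); Gamma_ppp = 0.000000, Gamma_ppq = 0.000000, Gamma_pqq = 0.000000, Gamma_qpp = 0.000000, Gamma_qpq = 0.000000, Gamma_qqq = 0.000000; k4 = (-1.000000, 1.125000, 0.000000, 0.000000)
  Y <- Y + (h/6)(k1 + 2k2 + 2k3 + k4): p = -0.7500, q = 0.5312, dp/dtau = -1.0000, dq/dtau = 1.1250
step 2:
  k1: at (p, q) = (-0.750000, 0.531250), (dp/dtau, dq/dtau) = (-1.000000, 1.125000); Gamma_ppp = 0.000000, Gamma_ppq = 0.000000, Gamma_pqq = 0.000000, Gamma_qpp = 0.000000, Gamma_qpq = 0.000000, Gamma_qqq = 0.000000; k1 = (-1.000000, 1.125000, 0.000000, 0.000000)
  k2: at (p, q) = (-0.875000, 0.671875), (dp/dtau, dq/dtau) = (-1.000000, 1.125000); Gamma_ppp = 0.000000, Gamma_ppq = 0.000000, Gamma_pqq = 0.000000, Gamma_qpp = 0.000000, Gamma_qpq = 0.000000, Gamma_qqq = 0.000000; k2 = (-1.000000, 1.125000, 0.000000, 0.000000)
  k3: at (p, q) = (-0.875000, 0.671875), (dp/dtau, dq/dtau) = (-1.000000, 1.125000); Gamma_ppp = 0.000000, Gamma_ppq = 0.000000, Gamma_pqq = 0.000000, Gamma_qpp = 0.000000, Gamma_qpq = 0.000000, Gamma_qqq = 0.000000; k3 = (-1.000000, 1.125000, 0.000000, 0.000000)
  k4: at (p, q) = (-1.000000, 0.812500), (dp/dtau, dq/dtau) = (-1.000000, 1.125000); Gamma_ppp = 0.000000, Gamma_ppq = 0.000000, Gamma_pqq = 0.000000, Gamma_qpp = 0.000000, Gamma_qpq = 0.000000, Gamma_qqq = 0.000000; k4 = (-1.000000, 1.125000, 0.000000, 0.000000)
  Y <- Y + (h/6)(k1 + 2k2 + 2k3 + k4): p = -1.0000, q = 0.8125, dp/dtau = -1.0000, dq/dtau = 1.1250
step 3:
  k1: at (p, q) = (-1.000000, 0.812500), (dp/dtau, dq/dtau) = (-1.000000, 1.125000); Gamma_ppp = 0.000000, Gamma_ppq = 0.000000, Gamma_pqq = 0.000000, Gamma_qpp = 0.000000, Gamma_qpq = 0.000000, Gamma_qqq = 0.000000; k1 = (-1.000000, 1.125000, 0.000000, 0.000000)
  k2: at (p, q) = (-1.125000, 0.953125), (dp/dtau, dq/dtau) = (-1.000000, 1.125000); Gamma_ppp = 0.000000, Gamma_ppq = 0.000000, Gamma_pqq = 0.000000, Gamma_qpp = 0.000000, Gamma_qpq = 0.000000, Gamma_qqq = 0.000000; k2 = (-1.000000, 1.125000, 0.000000, 0.000000)
  k3: at (p, q) = (-1.125000, 0.953125), (dp/dtau, dq/dtau) = (-1.000000, 1.125000); Gamma_ppp = 0.000000, Gamma_ppq = 0.000000, Gamma_pqq = 0.000000, Gamma_qpp = 0.000000, Gamma_qpq = 0.000000, Gamma_qqq = 0.000000; k3 = (-1.000000, 1.125000, 0.000000, 0.000000)
  k4: at (p, q) = (-1.250000, 1.093750), (dp/dtau, dq/dtau) = (-1.000000, 1.125000); Gamma_ppp = 0.000000, Gamma_ppq = 0.000000, Gamma_pqq = 0.000000, Gamma_qpp = 0.000000, Gamma_qpq = 0.000000, Gamma_qqq = 0.000000; k4 = (-1.000000, 1.125000, 0.000000, 0.000000)
  Y <- Y + (h/6)(k1 + 2k2 + 2k3 + k4): p = -1.2500, q = 1.0938, dp/dtau = -1.0000, dq/dtau = 1.1250
step 4:
  k1: at (p, q) = (-1.250000, 1.093750), (dp/dtau, dq/dtau) = (-1.000000, 1.125000); Gamma_ppp = 0.000000, Gamma_ppq = 0.000000, Gamma_pqq = 0.000000, Gamma_qpp = 0.000000, Gamma_qpq = 0.000000, Gamma_qqq = 0.000000; k1 = (-1.000000, 1.125000, 0.000000, 0.000000)
  k2: at (p, q) = (-1.375000, 1.234375), (dp/dtau, dq/dtau) = (-1.000000, 1.125000); Gamma_ppp = 0.000000, Gamma_ppq = 0.000000, Gamma_pqq = 0.000000, Gamma_qpp = 0.000000, Gamma_qpq = 0.000000, Gamma_qqq = 0.000000; k2 = (-1.000000, 1.125000, 0.000000, 0.000000)
  k3: at (p, q) = (-1.375000, 1.234375), (dp/dtau, dq/dtau) = (-1.000000, 1.125000); Gamma_ppp = 0.000000, Gamma_ppq = 0.000000, Gamma_pqq = 0.000000, Gamma_qpp = 0.000000, Gamma_qpq = 0.000000, Gamma_qqq = 0.000000; k3 = (-1.000000, 1.125000, 0.000000, 0.000000)
  k4: at (p, q) = (-1.500000, 1.375000), (dp/dtau, dq/dtau) = (-1.000000, 1.125000); Gamma_ppp = 0.000000, Gamma_ppq = 0.000000, Gamma_pqq = 0.000000, Gamma_qpp = 0.000000, Gamma_qpq = 0.000000, Gamma_qqq = 0.000000; k4 = (-1.000000, 1.125000, 0.000000, 0.000000)
  Y <- Y + (h/6)(k1 + 2k2 + 2k3 + k4): p = -1.5000, q = 1.3750, dp/dtau = -1.0000, dq/dtau = 1.1250


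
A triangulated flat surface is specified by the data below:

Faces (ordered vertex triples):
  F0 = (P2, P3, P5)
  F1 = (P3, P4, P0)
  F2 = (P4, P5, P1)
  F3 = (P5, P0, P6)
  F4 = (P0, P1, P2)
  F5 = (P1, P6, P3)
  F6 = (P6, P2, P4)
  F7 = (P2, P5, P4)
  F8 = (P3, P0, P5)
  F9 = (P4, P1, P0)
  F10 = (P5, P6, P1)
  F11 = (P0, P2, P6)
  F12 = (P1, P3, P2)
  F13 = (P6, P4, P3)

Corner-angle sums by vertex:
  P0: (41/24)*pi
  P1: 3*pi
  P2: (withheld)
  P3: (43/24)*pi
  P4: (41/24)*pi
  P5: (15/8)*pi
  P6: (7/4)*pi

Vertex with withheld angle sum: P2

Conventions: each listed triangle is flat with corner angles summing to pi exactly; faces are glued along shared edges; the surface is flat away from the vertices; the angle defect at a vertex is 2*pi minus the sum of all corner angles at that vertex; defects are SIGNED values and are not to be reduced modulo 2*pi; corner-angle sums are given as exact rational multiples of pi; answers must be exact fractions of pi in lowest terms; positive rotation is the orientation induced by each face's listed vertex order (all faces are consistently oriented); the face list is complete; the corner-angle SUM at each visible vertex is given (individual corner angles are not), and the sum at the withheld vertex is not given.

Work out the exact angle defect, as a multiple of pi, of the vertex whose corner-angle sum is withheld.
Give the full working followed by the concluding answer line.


V = 7, E = 21, F = 14; chi = V - E + F = 0
Gauss-Bonnet: total defect = 2*pi*chi = 0; visible defects sum to pi/6

Answer: defect(P2) = -pi/6


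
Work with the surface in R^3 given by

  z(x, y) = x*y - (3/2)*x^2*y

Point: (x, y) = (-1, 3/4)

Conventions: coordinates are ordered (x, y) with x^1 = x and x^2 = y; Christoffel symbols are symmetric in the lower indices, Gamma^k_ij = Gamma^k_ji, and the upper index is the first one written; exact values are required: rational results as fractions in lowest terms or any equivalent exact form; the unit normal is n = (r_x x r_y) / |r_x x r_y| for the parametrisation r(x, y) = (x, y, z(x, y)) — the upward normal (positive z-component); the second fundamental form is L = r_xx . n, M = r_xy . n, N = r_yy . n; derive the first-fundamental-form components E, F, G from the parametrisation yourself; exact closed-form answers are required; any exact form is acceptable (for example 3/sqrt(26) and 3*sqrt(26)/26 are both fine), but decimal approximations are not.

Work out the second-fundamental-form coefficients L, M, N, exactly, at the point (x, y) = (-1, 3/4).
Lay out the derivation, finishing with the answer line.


z_x = 3, z_y = -5/2, z_xx = -9/4, z_xy = 4, z_yy = 0
E = 10, F = -15/2, G = 29/4; answer radicand W^2 = 65/4
unnormalised second-form numerators: l = -9/4, m = 4, n = 0; L = l/sqrt(65/4), and similarly M = m/sqrt(W^2), N = n/sqrt(W^2)

Answer: L = -9*sqrt(65)/130, M = 8*sqrt(65)/65, N = 0
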